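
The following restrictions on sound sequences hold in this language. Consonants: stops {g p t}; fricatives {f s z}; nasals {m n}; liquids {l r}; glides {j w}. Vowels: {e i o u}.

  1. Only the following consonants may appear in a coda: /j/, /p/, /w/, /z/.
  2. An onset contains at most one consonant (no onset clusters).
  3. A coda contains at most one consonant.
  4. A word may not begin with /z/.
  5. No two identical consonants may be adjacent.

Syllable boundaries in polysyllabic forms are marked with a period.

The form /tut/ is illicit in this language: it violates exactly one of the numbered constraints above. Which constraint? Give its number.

/tut/: syllable 1 coda contains /t/, which is not a licensed coda consonant.
This is a violation of constraint 1: "Only the following consonants may appear in a coda: /j/, /p/, /w/, /z/."
The remaining constraints (2, 3, 4, 5) are satisfied.

1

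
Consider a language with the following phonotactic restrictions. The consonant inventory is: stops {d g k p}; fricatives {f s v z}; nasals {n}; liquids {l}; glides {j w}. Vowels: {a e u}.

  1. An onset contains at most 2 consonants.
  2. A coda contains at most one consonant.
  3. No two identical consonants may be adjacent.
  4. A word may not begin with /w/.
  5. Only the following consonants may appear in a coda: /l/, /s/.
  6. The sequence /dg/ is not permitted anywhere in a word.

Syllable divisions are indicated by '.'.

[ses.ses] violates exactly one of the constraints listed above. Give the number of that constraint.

3

[ses.ses]: adjacent identical consonants /ss/.
This is a violation of constraint 3: "No two identical consonants may be adjacent."
The remaining constraints (1, 2, 4, 5, 6) are satisfied.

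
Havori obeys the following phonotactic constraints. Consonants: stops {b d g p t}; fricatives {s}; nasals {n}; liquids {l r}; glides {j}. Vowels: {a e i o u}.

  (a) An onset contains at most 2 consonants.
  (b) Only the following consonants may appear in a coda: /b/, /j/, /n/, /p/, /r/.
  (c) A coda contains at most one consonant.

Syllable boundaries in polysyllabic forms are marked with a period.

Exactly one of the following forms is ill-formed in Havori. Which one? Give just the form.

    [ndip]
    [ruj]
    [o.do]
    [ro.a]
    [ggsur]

[ggsur]

[ndip] — σ1 onset /nd/ (2C), coda /p/ ok → well-formed
[ruj] — σ1 onset /r/, coda /j/ ok → well-formed
[o.do] — σ1 onset /∅/, coda /∅/ ok; σ2 onset /d/, coda /∅/ ok → well-formed
[ro.a] — σ1 onset /r/, coda /∅/ ok; σ2 onset /∅/, coda /∅/ ok → well-formed
[ggsur] — violates constraint (a): syllable 1 onset /ggs/ has 3 consonants (> 2) → ill-formed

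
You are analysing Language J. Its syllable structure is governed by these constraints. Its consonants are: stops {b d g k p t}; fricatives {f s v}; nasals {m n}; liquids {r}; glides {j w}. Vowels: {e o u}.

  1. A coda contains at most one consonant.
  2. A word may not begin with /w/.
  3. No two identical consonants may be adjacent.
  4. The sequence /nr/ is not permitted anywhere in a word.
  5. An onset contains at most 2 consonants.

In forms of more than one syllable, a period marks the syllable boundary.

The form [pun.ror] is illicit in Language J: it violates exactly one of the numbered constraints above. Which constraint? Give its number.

[pun.ror]: contains banned sequence /nr/.
This is a violation of constraint 4: "The sequence /nr/ is not permitted anywhere in a word."
The remaining constraints (1, 2, 3, 5) are satisfied.

4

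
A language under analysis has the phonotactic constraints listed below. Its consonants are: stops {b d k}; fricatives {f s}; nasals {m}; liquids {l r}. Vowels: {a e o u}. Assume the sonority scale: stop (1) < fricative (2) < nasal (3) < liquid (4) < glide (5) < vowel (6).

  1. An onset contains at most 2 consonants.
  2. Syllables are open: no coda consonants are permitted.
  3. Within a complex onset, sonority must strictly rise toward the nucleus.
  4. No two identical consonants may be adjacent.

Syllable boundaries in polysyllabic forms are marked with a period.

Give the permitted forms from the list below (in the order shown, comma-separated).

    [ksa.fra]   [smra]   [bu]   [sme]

[ksa.fra] — σ1 onset /ks/ (1→2 rises), coda /∅/ ok; σ2 onset /fr/ (2→4 rises), coda /∅/ ok → permitted
[smra] — violates constraint 1: syllable 1 onset /smr/ has 3 consonants (> 2) → not permitted
[bu] — σ1 onset /b/, coda /∅/ ok → permitted
[sme] — σ1 onset /sm/ (2→3 rises), coda /∅/ ok → permitted

[ksa.fra], [bu], [sme]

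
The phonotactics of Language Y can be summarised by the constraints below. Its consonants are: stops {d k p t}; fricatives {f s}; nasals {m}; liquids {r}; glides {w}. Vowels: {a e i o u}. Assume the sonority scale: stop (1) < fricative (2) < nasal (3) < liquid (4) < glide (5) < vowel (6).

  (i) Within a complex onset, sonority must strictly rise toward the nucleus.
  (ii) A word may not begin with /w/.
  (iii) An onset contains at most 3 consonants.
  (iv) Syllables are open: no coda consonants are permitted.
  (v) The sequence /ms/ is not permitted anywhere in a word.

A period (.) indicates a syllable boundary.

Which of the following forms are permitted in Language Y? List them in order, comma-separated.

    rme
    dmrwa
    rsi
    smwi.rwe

smwi.rwe

rme — violates constraint (i): syllable 1 onset /rm/: /r/ (liquid, 4) → /m/ (nasal, 3) does not rise → not permitted
dmrwa — violates constraint (iii): syllable 1 onset /dmrw/ has 4 consonants (> 3) → not permitted
rsi — violates constraint (i): syllable 1 onset /rs/: /r/ (liquid, 4) → /s/ (fricative, 2) does not rise → not permitted
smwi.rwe — σ1 onset /smw/ (2→3→5 rises), coda /∅/ ok; σ2 onset /rw/ (4→5 rises), coda /∅/ ok → permitted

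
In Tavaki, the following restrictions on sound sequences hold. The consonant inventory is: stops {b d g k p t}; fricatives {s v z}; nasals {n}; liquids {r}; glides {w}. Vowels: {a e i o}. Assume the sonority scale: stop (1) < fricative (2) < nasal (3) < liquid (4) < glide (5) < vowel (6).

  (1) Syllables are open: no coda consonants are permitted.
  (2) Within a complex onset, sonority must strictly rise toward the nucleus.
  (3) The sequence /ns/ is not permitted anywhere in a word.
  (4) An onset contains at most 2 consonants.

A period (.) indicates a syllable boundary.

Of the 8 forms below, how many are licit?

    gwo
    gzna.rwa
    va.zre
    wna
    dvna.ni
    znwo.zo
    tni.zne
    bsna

gwo — σ1 onset /gw/ (1→5 rises), coda /∅/ ok → licit
gzna.rwa — violates constraint 4: syllable 1 onset /gzn/ has 3 consonants (> 2) → illicit
va.zre — σ1 onset /v/, coda /∅/ ok; σ2 onset /zr/ (2→4 rises), coda /∅/ ok → licit
wna — violates constraint 2: syllable 1 onset /wn/: /w/ (glide, 5) → /n/ (nasal, 3) does not rise → illicit
dvna.ni — violates constraint 4: syllable 1 onset /dvn/ has 3 consonants (> 2) → illicit
znwo.zo — violates constraint 4: syllable 1 onset /znw/ has 3 consonants (> 2) → illicit
tni.zne — σ1 onset /tn/ (1→3 rises), coda /∅/ ok; σ2 onset /zn/ (2→3 rises), coda /∅/ ok → licit
bsna — violates constraint 4: syllable 1 onset /bsn/ has 3 consonants (> 2) → illicit
Licit: gwo, va.zre, tni.zne → 3.

3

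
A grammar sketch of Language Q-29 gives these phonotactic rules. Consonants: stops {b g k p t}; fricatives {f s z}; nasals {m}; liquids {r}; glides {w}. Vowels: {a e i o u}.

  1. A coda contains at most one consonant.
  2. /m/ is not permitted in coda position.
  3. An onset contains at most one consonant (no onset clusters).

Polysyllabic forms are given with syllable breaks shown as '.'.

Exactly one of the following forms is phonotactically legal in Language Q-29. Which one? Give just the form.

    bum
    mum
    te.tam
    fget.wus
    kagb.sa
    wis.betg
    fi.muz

fi.muz

bum — violates constraint 2: syllable 1 coda contains /m/ → phonotactically illegal
mum — violates constraint 2: syllable 1 coda contains /m/ → phonotactically illegal
te.tam — violates constraint 2: syllable 2 coda contains /m/ → phonotactically illegal
fget.wus — violates constraint 3: syllable 1 onset /fg/ has 2 consonants (> 1) → phonotactically illegal
kagb.sa — violates constraint 1: syllable 1 coda /gb/ has 2 consonants (> 1) → phonotactically illegal
wis.betg — violates constraint 1: syllable 2 coda /tg/ has 2 consonants (> 1) → phonotactically illegal
fi.muz — σ1 onset /f/, coda /∅/ ok; σ2 onset /m/, coda /z/ ok → phonotactically legal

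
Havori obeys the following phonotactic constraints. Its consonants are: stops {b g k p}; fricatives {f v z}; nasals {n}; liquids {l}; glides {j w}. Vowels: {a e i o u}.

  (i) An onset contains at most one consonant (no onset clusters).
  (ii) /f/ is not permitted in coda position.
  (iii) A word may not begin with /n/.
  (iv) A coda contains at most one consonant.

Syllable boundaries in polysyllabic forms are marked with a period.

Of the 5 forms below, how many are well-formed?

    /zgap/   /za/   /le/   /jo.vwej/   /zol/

/zgap/ — violates constraint (i): syllable 1 onset /zg/ has 2 consonants (> 1) → ill-formed
/za/ — σ1 onset /z/, coda /∅/ ok → well-formed
/le/ — σ1 onset /l/, coda /∅/ ok → well-formed
/jo.vwej/ — violates constraint (i): syllable 2 onset /vw/ has 2 consonants (> 1) → ill-formed
/zol/ — σ1 onset /z/, coda /l/ ok → well-formed
Well-formed: /za/, /le/, /zol/ → 3.

3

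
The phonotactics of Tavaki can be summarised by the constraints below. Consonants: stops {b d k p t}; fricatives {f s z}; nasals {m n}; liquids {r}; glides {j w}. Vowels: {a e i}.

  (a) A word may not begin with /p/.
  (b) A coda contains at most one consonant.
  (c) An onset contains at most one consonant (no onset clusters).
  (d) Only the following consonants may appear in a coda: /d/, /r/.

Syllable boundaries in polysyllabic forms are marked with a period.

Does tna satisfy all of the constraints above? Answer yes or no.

tna — violates constraint (c): syllable 1 onset /tn/ has 2 consonants (> 1) → phonotactically illegal

no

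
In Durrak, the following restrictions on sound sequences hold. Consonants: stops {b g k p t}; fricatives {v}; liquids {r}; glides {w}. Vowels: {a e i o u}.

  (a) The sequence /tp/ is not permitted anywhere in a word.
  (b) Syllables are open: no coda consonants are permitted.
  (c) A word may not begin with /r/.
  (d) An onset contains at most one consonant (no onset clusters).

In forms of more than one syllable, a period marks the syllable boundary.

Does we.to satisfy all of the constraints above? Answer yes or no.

we.to — σ1 onset /w/, coda /∅/ ok; σ2 onset /t/, coda /∅/ ok → well-formed

yes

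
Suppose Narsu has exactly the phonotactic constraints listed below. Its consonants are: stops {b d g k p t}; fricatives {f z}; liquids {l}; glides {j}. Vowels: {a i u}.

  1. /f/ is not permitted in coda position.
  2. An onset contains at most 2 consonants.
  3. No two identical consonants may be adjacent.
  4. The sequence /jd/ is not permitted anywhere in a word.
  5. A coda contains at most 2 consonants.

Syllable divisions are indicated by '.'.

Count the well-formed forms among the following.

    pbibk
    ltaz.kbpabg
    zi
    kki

2

pbibk — σ1 onset /pb/ (2C), coda /bk/ (2C) ok → well-formed
ltaz.kbpabg — violates constraint 2: syllable 2 onset /kbp/ has 3 consonants (> 2) → ill-formed
zi — σ1 onset /z/, coda /∅/ ok → well-formed
kki — violates constraint 3: adjacent identical consonants /kk/ → ill-formed
Well-formed: pbibk, zi → 2.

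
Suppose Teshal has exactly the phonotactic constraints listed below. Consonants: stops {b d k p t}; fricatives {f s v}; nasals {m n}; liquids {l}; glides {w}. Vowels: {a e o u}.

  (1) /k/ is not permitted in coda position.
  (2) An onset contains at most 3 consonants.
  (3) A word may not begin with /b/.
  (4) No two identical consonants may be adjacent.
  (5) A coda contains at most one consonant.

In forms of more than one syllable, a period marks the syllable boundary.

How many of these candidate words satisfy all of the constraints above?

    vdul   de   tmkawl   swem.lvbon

3

vdul — σ1 onset /vd/ (2C), coda /l/ ok → licit
de — σ1 onset /d/, coda /∅/ ok → licit
tmkawl — violates constraint 5: syllable 1 coda /wl/ has 2 consonants (> 1) → illicit
swem.lvbon — σ1 onset /sw/ (2C), coda /m/ ok; σ2 onset /lvb/ (3C), coda /n/ ok → licit
Licit: vdul, de, swem.lvbon → 3.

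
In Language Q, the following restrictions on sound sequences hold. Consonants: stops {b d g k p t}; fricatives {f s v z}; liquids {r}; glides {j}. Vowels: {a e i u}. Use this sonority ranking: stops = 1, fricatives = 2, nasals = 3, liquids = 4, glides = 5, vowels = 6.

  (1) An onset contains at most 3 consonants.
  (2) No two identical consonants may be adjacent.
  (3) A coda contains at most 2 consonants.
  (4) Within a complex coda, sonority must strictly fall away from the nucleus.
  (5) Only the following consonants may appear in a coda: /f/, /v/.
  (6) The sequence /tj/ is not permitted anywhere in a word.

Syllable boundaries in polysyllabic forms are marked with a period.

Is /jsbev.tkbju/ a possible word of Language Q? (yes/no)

/jsbev.tkbju/ — violates constraint 1: syllable 2 onset /tkbj/ has 4 consonants (> 3) → phonotactically illegal

no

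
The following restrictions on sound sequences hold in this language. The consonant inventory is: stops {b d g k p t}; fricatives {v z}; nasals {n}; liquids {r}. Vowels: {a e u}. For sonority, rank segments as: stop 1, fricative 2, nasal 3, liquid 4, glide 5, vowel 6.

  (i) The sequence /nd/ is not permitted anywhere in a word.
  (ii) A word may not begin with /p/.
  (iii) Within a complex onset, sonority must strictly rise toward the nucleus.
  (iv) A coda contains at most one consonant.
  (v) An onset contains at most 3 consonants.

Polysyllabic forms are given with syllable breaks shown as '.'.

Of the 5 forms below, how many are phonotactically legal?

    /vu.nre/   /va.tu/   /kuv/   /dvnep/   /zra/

5

/vu.nre/ — σ1 onset /v/, coda /∅/ ok; σ2 onset /nr/ (3→4 rises), coda /∅/ ok → phonotactically legal
/va.tu/ — σ1 onset /v/, coda /∅/ ok; σ2 onset /t/, coda /∅/ ok → phonotactically legal
/kuv/ — σ1 onset /k/, coda /v/ ok → phonotactically legal
/dvnep/ — σ1 onset /dvn/ (1→2→3 rises), coda /p/ ok → phonotactically legal
/zra/ — σ1 onset /zr/ (2→4 rises), coda /∅/ ok → phonotactically legal
Phonotactically legal: /vu.nre/, /va.tu/, /kuv/, /dvnep/, /zra/ → 5.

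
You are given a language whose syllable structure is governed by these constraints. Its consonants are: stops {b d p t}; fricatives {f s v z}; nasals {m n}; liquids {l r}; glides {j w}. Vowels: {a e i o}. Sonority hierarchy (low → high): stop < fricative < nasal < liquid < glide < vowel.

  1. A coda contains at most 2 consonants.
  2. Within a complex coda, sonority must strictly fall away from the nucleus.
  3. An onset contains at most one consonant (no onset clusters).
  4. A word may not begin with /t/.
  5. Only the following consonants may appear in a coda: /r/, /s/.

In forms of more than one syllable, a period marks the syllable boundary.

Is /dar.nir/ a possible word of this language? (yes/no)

/dar.nir/ — σ1 onset /d/, coda /r/ ok; σ2 onset /n/, coda /r/ ok → phonotactically legal

yes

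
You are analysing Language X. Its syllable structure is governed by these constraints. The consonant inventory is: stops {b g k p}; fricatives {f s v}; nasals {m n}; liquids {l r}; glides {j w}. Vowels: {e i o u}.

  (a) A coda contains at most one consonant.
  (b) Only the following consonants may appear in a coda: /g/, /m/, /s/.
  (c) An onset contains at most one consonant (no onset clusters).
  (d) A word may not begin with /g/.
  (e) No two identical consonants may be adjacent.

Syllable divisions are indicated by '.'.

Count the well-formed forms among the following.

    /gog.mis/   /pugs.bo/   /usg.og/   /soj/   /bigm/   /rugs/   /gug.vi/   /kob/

/gog.mis/ — violates constraint (d): word begins with /g/ → ill-formed
/pugs.bo/ — violates constraint (a): syllable 1 coda /gs/ has 2 consonants (> 1) → ill-formed
/usg.og/ — violates constraint (a): syllable 1 coda /sg/ has 2 consonants (> 1) → ill-formed
/soj/ — violates constraint (b): syllable 1 coda contains /j/, which is not a licensed coda consonant → ill-formed
/bigm/ — violates constraint (a): syllable 1 coda /gm/ has 2 consonants (> 1) → ill-formed
/rugs/ — violates constraint (a): syllable 1 coda /gs/ has 2 consonants (> 1) → ill-formed
/gug.vi/ — violates constraint (d): word begins with /g/ → ill-formed
/kob/ — violates constraint (b): syllable 1 coda contains /b/, which is not a licensed coda consonant → ill-formed
No form is well-formed → 0.

0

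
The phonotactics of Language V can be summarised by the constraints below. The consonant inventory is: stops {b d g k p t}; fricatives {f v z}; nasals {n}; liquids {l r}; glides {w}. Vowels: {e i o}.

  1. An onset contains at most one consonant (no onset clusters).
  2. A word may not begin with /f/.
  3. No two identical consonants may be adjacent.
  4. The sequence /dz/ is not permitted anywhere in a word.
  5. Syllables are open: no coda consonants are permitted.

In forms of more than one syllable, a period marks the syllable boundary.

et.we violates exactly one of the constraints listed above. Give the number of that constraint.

5

et.we: syllable 1 coda /t/ has 1 consonant (> 0).
This is a violation of constraint 5: "Syllables are open: no coda consonants are permitted."
The remaining constraints (1, 2, 3, 4) are satisfied.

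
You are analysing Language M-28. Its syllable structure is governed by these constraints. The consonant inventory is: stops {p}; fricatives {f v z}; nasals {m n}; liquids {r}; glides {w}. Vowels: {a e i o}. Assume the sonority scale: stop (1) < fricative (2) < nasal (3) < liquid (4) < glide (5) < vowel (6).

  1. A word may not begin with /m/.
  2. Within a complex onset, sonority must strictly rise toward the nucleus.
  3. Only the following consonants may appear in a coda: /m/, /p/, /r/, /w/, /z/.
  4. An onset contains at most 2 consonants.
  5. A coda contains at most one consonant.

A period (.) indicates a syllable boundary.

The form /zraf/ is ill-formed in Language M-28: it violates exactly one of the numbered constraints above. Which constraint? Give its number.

3

/zraf/: syllable 1 coda contains /f/, which is not a licensed coda consonant.
This is a violation of constraint 3: "Only the following consonants may appear in a coda: /m/, /p/, /r/, /w/, /z/."
The remaining constraints (1, 2, 4, 5) are satisfied.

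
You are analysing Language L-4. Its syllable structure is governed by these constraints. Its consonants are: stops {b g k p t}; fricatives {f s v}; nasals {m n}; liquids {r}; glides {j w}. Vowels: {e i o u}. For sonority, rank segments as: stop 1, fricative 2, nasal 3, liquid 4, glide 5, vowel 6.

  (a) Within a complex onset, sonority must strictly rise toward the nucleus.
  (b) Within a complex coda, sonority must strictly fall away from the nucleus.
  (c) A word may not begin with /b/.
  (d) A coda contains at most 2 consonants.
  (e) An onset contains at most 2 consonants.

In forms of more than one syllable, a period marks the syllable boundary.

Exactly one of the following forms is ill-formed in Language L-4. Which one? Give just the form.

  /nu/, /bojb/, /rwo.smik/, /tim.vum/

/bojb/

/nu/ — σ1 onset /n/, coda /∅/ ok → well-formed
/bojb/ — violates constraint (c): word begins with /b/ → ill-formed
/rwo.smik/ — σ1 onset /rw/ (4→5 rises), coda /∅/ ok; σ2 onset /sm/ (2→3 rises), coda /k/ ok → well-formed
/tim.vum/ — σ1 onset /t/, coda /m/ ok; σ2 onset /v/, coda /m/ ok → well-formed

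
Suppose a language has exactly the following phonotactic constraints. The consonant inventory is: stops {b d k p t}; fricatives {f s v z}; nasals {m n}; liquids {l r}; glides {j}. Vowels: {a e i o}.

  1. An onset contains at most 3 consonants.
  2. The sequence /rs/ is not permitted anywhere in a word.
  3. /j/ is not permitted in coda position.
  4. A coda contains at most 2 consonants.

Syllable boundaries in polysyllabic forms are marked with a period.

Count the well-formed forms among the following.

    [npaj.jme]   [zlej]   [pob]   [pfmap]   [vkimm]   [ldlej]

[npaj.jme] — violates constraint 3: syllable 1 coda contains /j/ → ill-formed
[zlej] — violates constraint 3: syllable 1 coda contains /j/ → ill-formed
[pob] — σ1 onset /p/, coda /b/ ok → well-formed
[pfmap] — σ1 onset /pfm/ (3C), coda /p/ ok → well-formed
[vkimm] — σ1 onset /vk/ (2C), coda /mm/ (2C) ok → well-formed
[ldlej] — violates constraint 3: syllable 1 coda contains /j/ → ill-formed
Well-formed: [pob], [pfmap], [vkimm] → 3.

3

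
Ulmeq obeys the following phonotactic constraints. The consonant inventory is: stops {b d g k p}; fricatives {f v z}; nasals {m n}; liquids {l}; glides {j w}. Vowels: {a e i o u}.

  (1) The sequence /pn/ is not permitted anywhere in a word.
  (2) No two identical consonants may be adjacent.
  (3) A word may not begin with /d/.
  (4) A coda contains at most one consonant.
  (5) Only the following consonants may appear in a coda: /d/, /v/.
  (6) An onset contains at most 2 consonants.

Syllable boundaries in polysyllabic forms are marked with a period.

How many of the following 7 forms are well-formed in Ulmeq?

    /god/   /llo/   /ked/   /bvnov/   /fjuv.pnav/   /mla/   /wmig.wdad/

3

/god/ — σ1 onset /g/, coda /d/ ok → well-formed
/llo/ — violates constraint 2: adjacent identical consonants /ll/ → ill-formed
/ked/ — σ1 onset /k/, coda /d/ ok → well-formed
/bvnov/ — violates constraint 6: syllable 1 onset /bvn/ has 3 consonants (> 2) → ill-formed
/fjuv.pnav/ — violates constraint 1: contains banned sequence /pn/ → ill-formed
/mla/ — σ1 onset /ml/ (2C), coda /∅/ ok → well-formed
/wmig.wdad/ — violates constraint 5: syllable 1 coda contains /g/, which is not a licensed coda consonant → ill-formed
Well-formed: /god/, /ked/, /mla/ → 3.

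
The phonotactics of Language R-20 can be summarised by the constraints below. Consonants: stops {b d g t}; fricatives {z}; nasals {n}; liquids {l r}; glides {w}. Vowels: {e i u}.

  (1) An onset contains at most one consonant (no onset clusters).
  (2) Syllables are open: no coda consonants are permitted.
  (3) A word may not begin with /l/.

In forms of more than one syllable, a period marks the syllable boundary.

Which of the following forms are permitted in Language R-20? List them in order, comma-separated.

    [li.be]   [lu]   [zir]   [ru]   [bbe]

[ru]

[li.be] — violates constraint 3: word begins with /l/ → not permitted
[lu] — violates constraint 3: word begins with /l/ → not permitted
[zir] — violates constraint 2: syllable 1 coda /r/ has 1 consonant (> 0) → not permitted
[ru] — σ1 onset /r/, coda /∅/ ok → permitted
[bbe] — violates constraint 1: syllable 1 onset /bb/ has 2 consonants (> 1) → not permitted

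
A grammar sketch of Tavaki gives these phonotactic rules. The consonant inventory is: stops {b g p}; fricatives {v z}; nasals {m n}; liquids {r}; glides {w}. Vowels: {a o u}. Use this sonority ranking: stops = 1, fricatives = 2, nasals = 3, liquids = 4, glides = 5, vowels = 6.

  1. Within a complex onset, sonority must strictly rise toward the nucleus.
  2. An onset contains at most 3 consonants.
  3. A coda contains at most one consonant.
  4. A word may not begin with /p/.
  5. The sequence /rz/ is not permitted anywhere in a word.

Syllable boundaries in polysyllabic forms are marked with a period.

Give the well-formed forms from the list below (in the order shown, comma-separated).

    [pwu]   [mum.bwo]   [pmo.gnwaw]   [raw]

[pwu] — violates constraint 4: word begins with /p/ → ill-formed
[mum.bwo] — σ1 onset /m/, coda /m/ ok; σ2 onset /bw/ (1→5 rises), coda /∅/ ok → well-formed
[pmo.gnwaw] — violates constraint 4: word begins with /p/ → ill-formed
[raw] — σ1 onset /r/, coda /w/ ok → well-formed

[mum.bwo], [raw]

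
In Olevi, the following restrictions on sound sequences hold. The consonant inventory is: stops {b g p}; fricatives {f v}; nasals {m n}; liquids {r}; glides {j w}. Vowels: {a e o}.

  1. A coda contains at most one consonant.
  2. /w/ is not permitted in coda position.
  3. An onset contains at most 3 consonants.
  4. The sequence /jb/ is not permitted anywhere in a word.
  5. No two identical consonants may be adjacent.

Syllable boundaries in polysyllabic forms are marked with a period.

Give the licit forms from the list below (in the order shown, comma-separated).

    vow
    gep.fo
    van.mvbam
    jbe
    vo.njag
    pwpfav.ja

gep.fo, van.mvbam, vo.njag

vow — violates constraint 2: syllable 1 coda contains /w/ → illicit
gep.fo — σ1 onset /g/, coda /p/ ok; σ2 onset /f/, coda /∅/ ok → licit
van.mvbam — σ1 onset /v/, coda /n/ ok; σ2 onset /mvb/ (3C), coda /m/ ok → licit
jbe — violates constraint 4: contains banned sequence /jb/ → illicit
vo.njag — σ1 onset /v/, coda /∅/ ok; σ2 onset /nj/ (2C), coda /g/ ok → licit
pwpfav.ja — violates constraint 3: syllable 1 onset /pwpf/ has 4 consonants (> 3) → illicit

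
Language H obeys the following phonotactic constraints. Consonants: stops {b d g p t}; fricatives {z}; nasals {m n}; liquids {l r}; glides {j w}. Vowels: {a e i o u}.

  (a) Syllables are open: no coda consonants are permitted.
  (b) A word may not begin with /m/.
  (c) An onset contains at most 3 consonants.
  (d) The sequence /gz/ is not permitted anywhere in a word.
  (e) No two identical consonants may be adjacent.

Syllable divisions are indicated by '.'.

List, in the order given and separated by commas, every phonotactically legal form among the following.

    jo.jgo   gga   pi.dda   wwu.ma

jo.jgo

jo.jgo — σ1 onset /j/, coda /∅/ ok; σ2 onset /jg/ (2C), coda /∅/ ok → phonotactically legal
gga — violates constraint (e): adjacent identical consonants /gg/ → phonotactically illegal
pi.dda — violates constraint (e): adjacent identical consonants /dd/ → phonotactically illegal
wwu.ma — violates constraint (e): adjacent identical consonants /ww/ → phonotactically illegal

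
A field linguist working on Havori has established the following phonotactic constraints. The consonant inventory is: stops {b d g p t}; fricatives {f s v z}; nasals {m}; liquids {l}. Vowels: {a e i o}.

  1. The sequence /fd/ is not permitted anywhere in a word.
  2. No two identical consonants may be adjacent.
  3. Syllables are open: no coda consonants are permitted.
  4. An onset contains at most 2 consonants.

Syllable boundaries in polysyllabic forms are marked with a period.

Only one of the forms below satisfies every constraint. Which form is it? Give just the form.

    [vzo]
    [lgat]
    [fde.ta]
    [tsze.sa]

[vzo]

[vzo] — σ1 onset /vz/ (2C), coda /∅/ ok → licit
[lgat] — violates constraint 3: syllable 1 coda /t/ has 1 consonant (> 0) → illicit
[fde.ta] — violates constraint 1: contains banned sequence /fd/ → illicit
[tsze.sa] — violates constraint 4: syllable 1 onset /tsz/ has 3 consonants (> 2) → illicit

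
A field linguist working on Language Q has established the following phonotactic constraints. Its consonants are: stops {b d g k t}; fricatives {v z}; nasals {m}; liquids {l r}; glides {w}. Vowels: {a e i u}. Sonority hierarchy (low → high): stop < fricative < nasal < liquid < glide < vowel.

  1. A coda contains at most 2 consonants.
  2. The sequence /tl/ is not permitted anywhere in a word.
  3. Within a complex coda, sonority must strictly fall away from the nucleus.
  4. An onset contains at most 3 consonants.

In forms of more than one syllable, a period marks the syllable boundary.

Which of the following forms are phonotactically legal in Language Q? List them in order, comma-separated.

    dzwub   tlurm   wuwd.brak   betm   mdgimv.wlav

dzwub — σ1 onset /dzw/ (3C), coda /b/ ok → phonotactically legal
tlurm — violates constraint 2: contains banned sequence /tl/ → phonotactically illegal
wuwd.brak — σ1 onset /w/, coda /wd/ (5→1 falls) ok; σ2 onset /br/ (2C), coda /k/ ok → phonotactically legal
betm — violates constraint 3: syllable 1 coda /tm/: /t/ (stop, 1) → /m/ (nasal, 3) does not fall → phonotactically illegal
mdgimv.wlav — σ1 onset /mdg/ (3C), coda /mv/ (3→2 falls) ok; σ2 onset /wl/ (2C), coda /v/ ok → phonotactically legal

dzwub, wuwd.brak, mdgimv.wlav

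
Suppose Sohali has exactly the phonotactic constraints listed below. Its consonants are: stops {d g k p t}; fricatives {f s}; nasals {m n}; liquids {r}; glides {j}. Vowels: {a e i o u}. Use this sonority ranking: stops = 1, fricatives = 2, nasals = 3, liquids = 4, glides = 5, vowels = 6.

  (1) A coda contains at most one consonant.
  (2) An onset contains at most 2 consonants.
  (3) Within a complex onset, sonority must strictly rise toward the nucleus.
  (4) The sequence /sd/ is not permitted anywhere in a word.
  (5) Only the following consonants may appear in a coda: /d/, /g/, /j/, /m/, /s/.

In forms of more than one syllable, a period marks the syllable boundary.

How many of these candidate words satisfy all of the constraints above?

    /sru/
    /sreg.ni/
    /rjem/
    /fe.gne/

4

/sru/ — σ1 onset /sr/ (2→4 rises), coda /∅/ ok → licit
/sreg.ni/ — σ1 onset /sr/ (2→4 rises), coda /g/ ok; σ2 onset /n/, coda /∅/ ok → licit
/rjem/ — σ1 onset /rj/ (4→5 rises), coda /m/ ok → licit
/fe.gne/ — σ1 onset /f/, coda /∅/ ok; σ2 onset /gn/ (1→3 rises), coda /∅/ ok → licit
Licit: /sru/, /sreg.ni/, /rjem/, /fe.gne/ → 4.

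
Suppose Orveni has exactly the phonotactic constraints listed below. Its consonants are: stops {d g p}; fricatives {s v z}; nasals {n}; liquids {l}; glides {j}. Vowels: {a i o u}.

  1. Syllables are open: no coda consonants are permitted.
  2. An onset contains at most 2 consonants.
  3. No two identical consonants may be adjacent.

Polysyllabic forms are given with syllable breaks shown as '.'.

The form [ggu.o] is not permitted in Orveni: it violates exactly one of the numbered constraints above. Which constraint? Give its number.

[ggu.o]: adjacent identical consonants /gg/.
This is a violation of constraint 3: "No two identical consonants may be adjacent."
The remaining constraints (1, 2) are satisfied.

3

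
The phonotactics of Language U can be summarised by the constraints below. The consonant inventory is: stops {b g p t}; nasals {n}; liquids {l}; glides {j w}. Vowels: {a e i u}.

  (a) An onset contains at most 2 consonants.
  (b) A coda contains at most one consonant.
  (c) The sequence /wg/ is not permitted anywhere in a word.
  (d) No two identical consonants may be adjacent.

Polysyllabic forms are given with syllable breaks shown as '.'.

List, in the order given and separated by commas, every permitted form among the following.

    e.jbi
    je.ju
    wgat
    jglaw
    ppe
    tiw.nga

e.jbi, je.ju, tiw.nga

e.jbi — σ1 onset /∅/, coda /∅/ ok; σ2 onset /jb/ (2C), coda /∅/ ok → permitted
je.ju — σ1 onset /j/, coda /∅/ ok; σ2 onset /j/, coda /∅/ ok → permitted
wgat — violates constraint (c): contains banned sequence /wg/ → not permitted
jglaw — violates constraint (a): syllable 1 onset /jgl/ has 3 consonants (> 2) → not permitted
ppe — violates constraint (d): adjacent identical consonants /pp/ → not permitted
tiw.nga — σ1 onset /t/, coda /w/ ok; σ2 onset /ng/ (2C), coda /∅/ ok → permitted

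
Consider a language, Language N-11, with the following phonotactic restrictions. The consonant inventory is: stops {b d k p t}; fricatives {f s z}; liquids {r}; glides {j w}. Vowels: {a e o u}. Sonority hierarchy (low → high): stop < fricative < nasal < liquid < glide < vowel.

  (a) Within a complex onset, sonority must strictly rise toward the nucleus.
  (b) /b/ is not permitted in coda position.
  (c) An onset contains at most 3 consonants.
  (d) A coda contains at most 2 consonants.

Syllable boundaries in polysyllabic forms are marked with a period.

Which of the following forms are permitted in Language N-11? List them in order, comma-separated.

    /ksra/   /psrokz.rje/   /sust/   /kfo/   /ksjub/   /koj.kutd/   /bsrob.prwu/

/ksra/ — σ1 onset /ksr/ (1→2→4 rises), coda /∅/ ok → permitted
/psrokz.rje/ — σ1 onset /psr/ (1→2→4 rises), coda /kz/ (2C) ok; σ2 onset /rj/ (4→5 rises), coda /∅/ ok → permitted
/sust/ — σ1 onset /s/, coda /st/ (2C) ok → permitted
/kfo/ — σ1 onset /kf/ (1→2 rises), coda /∅/ ok → permitted
/ksjub/ — violates constraint (b): syllable 1 coda contains /b/ → not permitted
/koj.kutd/ — σ1 onset /k/, coda /j/ ok; σ2 onset /k/, coda /td/ (2C) ok → permitted
/bsrob.prwu/ — violates constraint (b): syllable 1 coda contains /b/ → not permitted

/ksra/, /psrokz.rje/, /sust/, /kfo/, /koj.kutd/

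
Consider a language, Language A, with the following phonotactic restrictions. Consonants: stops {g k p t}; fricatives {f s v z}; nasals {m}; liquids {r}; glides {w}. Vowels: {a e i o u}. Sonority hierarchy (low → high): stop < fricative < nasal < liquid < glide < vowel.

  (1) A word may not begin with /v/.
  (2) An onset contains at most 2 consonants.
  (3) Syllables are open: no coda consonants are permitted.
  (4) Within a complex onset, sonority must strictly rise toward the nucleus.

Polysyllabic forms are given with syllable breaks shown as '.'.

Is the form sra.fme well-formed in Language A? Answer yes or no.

sra.fme — σ1 onset /sr/ (2→4 rises), coda /∅/ ok; σ2 onset /fm/ (2→3 rises), coda /∅/ ok → well-formed

yes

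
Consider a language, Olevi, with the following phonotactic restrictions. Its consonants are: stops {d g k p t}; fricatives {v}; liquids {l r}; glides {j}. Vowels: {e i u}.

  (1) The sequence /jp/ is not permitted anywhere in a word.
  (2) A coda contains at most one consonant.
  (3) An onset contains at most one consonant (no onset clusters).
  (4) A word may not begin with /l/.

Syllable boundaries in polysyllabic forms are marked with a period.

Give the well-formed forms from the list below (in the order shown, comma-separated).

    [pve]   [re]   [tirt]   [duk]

[re], [duk]

[pve] — violates constraint 3: syllable 1 onset /pv/ has 2 consonants (> 1) → ill-formed
[re] — σ1 onset /r/, coda /∅/ ok → well-formed
[tirt] — violates constraint 2: syllable 1 coda /rt/ has 2 consonants (> 1) → ill-formed
[duk] — σ1 onset /d/, coda /k/ ok → well-formed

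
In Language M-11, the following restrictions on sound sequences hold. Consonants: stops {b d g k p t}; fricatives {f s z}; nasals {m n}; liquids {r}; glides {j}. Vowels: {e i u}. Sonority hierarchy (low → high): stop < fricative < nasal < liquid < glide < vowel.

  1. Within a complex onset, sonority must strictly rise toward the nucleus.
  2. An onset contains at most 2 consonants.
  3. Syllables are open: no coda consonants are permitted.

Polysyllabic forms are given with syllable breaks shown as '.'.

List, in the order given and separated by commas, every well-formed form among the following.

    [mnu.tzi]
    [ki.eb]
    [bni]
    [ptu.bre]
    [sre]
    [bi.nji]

[mnu.tzi] — violates constraint 1: syllable 1 onset /mn/: /m/ (nasal, 3) → /n/ (nasal, 3) does not rise → ill-formed
[ki.eb] — violates constraint 3: syllable 2 coda /b/ has 1 consonant (> 0) → ill-formed
[bni] — σ1 onset /bn/ (1→3 rises), coda /∅/ ok → well-formed
[ptu.bre] — violates constraint 1: syllable 1 onset /pt/: /p/ (stop, 1) → /t/ (stop, 1) does not rise → ill-formed
[sre] — σ1 onset /sr/ (2→4 rises), coda /∅/ ok → well-formed
[bi.nji] — σ1 onset /b/, coda /∅/ ok; σ2 onset /nj/ (3→5 rises), coda /∅/ ok → well-formed

[bni], [sre], [bi.nji]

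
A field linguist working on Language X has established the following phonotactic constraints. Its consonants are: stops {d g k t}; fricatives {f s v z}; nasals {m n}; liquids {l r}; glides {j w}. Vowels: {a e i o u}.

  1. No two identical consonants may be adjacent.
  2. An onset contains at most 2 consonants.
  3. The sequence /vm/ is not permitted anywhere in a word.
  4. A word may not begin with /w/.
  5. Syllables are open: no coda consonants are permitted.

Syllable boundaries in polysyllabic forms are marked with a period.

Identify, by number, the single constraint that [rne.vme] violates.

[rne.vme]: contains banned sequence /vm/.
This is a violation of constraint 3: "The sequence /vm/ is not permitted anywhere in a word."
The remaining constraints (1, 2, 4, 5) are satisfied.

3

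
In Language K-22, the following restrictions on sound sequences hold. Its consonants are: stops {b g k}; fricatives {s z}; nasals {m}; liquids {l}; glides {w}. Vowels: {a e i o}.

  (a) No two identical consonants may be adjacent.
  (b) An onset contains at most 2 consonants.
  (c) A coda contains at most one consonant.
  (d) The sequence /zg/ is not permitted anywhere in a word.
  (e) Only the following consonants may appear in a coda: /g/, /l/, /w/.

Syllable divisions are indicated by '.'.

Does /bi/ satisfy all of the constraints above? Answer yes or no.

/bi/ — σ1 onset /b/, coda /∅/ ok → well-formed

yes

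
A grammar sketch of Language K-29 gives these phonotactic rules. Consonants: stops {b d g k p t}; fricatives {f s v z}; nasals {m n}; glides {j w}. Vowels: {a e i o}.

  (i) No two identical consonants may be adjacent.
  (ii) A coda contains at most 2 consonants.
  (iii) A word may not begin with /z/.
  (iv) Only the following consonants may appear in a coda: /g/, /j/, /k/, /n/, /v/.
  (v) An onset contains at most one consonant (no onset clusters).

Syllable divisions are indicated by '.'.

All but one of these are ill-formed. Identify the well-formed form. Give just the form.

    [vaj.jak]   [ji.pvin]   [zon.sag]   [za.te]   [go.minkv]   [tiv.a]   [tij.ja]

[vaj.jak] — violates constraint (i): adjacent identical consonants /jj/ → ill-formed
[ji.pvin] — violates constraint (v): syllable 2 onset /pv/ has 2 consonants (> 1) → ill-formed
[zon.sag] — violates constraint (iii): word begins with /z/ → ill-formed
[za.te] — violates constraint (iii): word begins with /z/ → ill-formed
[go.minkv] — violates constraint (ii): syllable 2 coda /nkv/ has 3 consonants (> 2) → ill-formed
[tiv.a] — σ1 onset /t/, coda /v/ ok; σ2 onset /∅/, coda /∅/ ok → well-formed
[tij.ja] — violates constraint (i): adjacent identical consonants /jj/ → ill-formed

[tiv.a]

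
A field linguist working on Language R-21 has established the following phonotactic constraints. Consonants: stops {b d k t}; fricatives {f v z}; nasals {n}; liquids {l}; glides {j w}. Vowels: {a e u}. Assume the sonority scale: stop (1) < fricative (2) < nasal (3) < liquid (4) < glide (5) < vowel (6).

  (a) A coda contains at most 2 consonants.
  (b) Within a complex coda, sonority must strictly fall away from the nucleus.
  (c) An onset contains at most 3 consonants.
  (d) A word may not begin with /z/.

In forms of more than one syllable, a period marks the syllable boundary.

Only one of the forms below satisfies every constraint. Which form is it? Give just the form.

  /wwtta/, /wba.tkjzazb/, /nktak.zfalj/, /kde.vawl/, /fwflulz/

/kde.vawl/

/wwtta/ — violates constraint (c): syllable 1 onset /wwtt/ has 4 consonants (> 3) → ill-formed
/wba.tkjzazb/ — violates constraint (c): syllable 2 onset /tkjz/ has 4 consonants (> 3) → ill-formed
/nktak.zfalj/ — violates constraint (b): syllable 2 coda /lj/: /l/ (liquid, 4) → /j/ (glide, 5) does not fall → ill-formed
/kde.vawl/ — σ1 onset /kd/ (2C), coda /∅/ ok; σ2 onset /v/, coda /wl/ (5→4 falls) ok → well-formed
/fwflulz/ — violates constraint (c): syllable 1 onset /fwfl/ has 4 consonants (> 3) → ill-formed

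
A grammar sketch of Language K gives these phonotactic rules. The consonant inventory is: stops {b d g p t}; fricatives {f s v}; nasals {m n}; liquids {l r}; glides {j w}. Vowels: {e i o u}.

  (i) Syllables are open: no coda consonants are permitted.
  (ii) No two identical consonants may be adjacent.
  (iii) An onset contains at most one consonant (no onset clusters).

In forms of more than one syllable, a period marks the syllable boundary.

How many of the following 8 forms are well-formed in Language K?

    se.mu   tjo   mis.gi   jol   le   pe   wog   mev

3

se.mu — σ1 onset /s/, coda /∅/ ok; σ2 onset /m/, coda /∅/ ok → well-formed
tjo — violates constraint (iii): syllable 1 onset /tj/ has 2 consonants (> 1) → ill-formed
mis.gi — violates constraint (i): syllable 1 coda /s/ has 1 consonant (> 0) → ill-formed
jol — violates constraint (i): syllable 1 coda /l/ has 1 consonant (> 0) → ill-formed
le — σ1 onset /l/, coda /∅/ ok → well-formed
pe — σ1 onset /p/, coda /∅/ ok → well-formed
wog — violates constraint (i): syllable 1 coda /g/ has 1 consonant (> 0) → ill-formed
mev — violates constraint (i): syllable 1 coda /v/ has 1 consonant (> 0) → ill-formed
Well-formed: se.mu, le, pe → 3.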